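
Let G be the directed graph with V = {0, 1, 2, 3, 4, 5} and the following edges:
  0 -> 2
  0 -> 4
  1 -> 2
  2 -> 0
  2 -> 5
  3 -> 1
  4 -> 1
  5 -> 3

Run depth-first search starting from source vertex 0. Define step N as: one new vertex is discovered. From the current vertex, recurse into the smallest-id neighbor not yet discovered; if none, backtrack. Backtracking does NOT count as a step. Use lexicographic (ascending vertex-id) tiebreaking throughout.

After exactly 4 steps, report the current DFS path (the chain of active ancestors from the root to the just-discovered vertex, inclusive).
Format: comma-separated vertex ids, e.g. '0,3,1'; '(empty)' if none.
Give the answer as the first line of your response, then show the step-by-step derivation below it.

0,2,5,3

step 1: discover 0; path=0; order=0
step 2: discover 2; path=0>2; order=0,2
step 3: discover 5; path=0>2>5; order=0,2,5
step 4: discover 3; path=0>2>5>3; order=0,2,5,3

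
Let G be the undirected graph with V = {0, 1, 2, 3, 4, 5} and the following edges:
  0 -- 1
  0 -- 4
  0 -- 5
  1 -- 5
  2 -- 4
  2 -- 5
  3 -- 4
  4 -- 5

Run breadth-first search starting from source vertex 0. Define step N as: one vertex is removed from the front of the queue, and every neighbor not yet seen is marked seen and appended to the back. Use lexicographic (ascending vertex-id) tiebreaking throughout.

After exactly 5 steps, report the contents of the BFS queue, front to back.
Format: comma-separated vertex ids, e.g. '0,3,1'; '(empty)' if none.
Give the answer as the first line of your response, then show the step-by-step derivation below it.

3

step 1: dequeue 0; queue=[1,4,5]; order=0
step 2: dequeue 1; queue=[4,5]; order=0,1
step 3: dequeue 4; queue=[5,2,3]; order=0,1,4
step 4: dequeue 5; queue=[2,3]; order=0,1,4,5
step 5: dequeue 2; queue=[3]; order=0,1,4,5,2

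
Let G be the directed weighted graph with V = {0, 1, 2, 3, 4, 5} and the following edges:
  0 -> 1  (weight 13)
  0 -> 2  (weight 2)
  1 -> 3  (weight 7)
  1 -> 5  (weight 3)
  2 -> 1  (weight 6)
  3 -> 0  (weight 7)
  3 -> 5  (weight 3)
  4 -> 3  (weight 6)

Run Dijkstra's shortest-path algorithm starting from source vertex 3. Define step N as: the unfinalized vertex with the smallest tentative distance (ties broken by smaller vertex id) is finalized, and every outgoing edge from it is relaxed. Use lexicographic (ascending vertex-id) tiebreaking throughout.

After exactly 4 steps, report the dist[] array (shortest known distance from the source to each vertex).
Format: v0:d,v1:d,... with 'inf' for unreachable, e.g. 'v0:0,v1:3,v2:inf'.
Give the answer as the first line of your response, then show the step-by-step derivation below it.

v0:7,v1:15,v2:9,v3:0,v4:inf,v5:3

step 1: dist = v0:7,v1:inf,v2:inf,v3:0,v4:inf,v5:3
step 2: dist = v0:7,v1:inf,v2:inf,v3:0,v4:inf,v5:3
step 3: dist = v0:7,v1:20,v2:9,v3:0,v4:inf,v5:3
step 4: dist = v0:7,v1:15,v2:9,v3:0,v4:inf,v5:3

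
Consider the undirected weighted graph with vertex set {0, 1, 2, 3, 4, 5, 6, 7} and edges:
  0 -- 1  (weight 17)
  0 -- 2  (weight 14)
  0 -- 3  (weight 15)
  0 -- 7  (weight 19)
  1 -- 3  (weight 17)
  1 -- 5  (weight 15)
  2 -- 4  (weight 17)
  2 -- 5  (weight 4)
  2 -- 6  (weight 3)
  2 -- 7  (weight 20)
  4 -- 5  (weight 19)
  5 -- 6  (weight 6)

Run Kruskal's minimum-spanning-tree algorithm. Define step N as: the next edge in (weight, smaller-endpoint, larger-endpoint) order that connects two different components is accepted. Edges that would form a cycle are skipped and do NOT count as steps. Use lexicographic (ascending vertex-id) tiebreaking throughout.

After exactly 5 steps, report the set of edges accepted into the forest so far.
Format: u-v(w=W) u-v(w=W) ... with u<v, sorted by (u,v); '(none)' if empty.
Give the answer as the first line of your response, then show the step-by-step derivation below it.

0-2(w=14) 0-3(w=15) 1-5(w=15) 2-5(w=4) 2-6(w=3)

step 1: add edge 2-6 (w=3); MST = {2-6(w=3)}
step 2: add edge 2-5 (w=4); MST = {2-5(w=4) 2-6(w=3)}
step 3: add edge 0-2 (w=14); MST = {0-2(w=14) 2-5(w=4) 2-6(w=3)}
step 4: add edge 0-3 (w=15); MST = {0-2(w=14) 0-3(w=15) 2-5(w=4) 2-6(w=3)}
step 5: add edge 1-5 (w=15); MST = {0-2(w=14) 0-3(w=15) 1-5(w=15) 2-5(w=4) 2-6(w=3)}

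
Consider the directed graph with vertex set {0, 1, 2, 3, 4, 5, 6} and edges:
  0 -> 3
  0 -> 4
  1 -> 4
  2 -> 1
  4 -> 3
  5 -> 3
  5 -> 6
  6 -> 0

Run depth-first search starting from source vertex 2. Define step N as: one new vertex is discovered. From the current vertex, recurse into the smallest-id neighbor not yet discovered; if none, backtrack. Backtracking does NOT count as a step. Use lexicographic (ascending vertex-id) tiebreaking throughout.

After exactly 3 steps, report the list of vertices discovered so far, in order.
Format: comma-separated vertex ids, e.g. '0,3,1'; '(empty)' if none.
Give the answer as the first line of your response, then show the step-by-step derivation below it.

2,1,4

step 1: discover 2; path=2; order=2
step 2: discover 1; path=2>1; order=2,1
step 3: discover 4; path=2>1>4; order=2,1,4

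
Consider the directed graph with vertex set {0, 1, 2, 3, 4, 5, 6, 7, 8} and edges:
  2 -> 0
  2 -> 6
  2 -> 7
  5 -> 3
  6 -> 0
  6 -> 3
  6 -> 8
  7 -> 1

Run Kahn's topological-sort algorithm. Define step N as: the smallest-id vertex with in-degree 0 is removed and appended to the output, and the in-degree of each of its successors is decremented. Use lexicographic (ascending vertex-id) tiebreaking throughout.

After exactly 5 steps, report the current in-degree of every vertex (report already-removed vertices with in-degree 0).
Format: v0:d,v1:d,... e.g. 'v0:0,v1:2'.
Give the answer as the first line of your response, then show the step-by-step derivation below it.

v0:0,v1:1,v2:0,v3:0,v4:0,v5:0,v6:0,v7:0,v8:0

step 1: output 2; order=[2]; indeg=(1,1,0,2,0,0,0,0,1)
step 2: output 4; order=[2,4]; indeg=(1,1,0,2,0,0,0,0,1)
step 3: output 5; order=[2,4,5]; indeg=(1,1,0,1,0,0,0,0,1)
step 4: output 6; order=[2,4,5,6]; indeg=(0,1,0,0,0,0,0,0,0)
step 5: output 0; order=[2,4,5,6,0]; indeg=(0,1,0,0,0,0,0,0,0)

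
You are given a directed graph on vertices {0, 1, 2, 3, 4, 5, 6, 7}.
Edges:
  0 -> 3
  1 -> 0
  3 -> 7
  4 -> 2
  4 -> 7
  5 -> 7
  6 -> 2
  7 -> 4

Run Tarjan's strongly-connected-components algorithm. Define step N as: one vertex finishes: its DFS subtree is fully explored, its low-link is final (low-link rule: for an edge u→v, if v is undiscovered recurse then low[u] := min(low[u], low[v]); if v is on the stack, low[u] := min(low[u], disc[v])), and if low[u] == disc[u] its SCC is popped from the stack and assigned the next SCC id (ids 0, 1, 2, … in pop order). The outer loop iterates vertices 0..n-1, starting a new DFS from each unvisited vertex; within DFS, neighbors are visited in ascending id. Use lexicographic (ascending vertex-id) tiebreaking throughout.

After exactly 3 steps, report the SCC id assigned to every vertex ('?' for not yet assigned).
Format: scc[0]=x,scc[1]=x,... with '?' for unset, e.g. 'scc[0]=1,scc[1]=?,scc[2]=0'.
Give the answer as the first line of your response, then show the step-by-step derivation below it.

scc[0]=?,scc[1]=?,scc[2]=0,scc[3]=?,scc[4]=1,scc[5]=?,scc[6]=?,scc[7]=1

step 1: low=(low[0]=0,low[1]=?,low[2]=4,low[3]=1,low[4]=3,low[5]=?,low[6]=?,low[7]=2); scc=(scc[0]=?,scc[1]=?,scc[2]=0,scc[3]=?,scc[4]=?,scc[5]=?,scc[6]=?,scc[7]=?)
step 2: low=(low[0]=0,low[1]=?,low[2]=4,low[3]=1,low[4]=2,low[5]=?,low[6]=?,low[7]=2); scc=(scc[0]=?,scc[1]=?,scc[2]=0,scc[3]=?,scc[4]=?,scc[5]=?,scc[6]=?,scc[7]=?)
step 3: low=(low[0]=0,low[1]=?,low[2]=4,low[3]=1,low[4]=2,low[5]=?,low[6]=?,low[7]=2); scc=(scc[0]=?,scc[1]=?,scc[2]=0,scc[3]=?,scc[4]=1,scc[5]=?,scc[6]=?,scc[7]=1)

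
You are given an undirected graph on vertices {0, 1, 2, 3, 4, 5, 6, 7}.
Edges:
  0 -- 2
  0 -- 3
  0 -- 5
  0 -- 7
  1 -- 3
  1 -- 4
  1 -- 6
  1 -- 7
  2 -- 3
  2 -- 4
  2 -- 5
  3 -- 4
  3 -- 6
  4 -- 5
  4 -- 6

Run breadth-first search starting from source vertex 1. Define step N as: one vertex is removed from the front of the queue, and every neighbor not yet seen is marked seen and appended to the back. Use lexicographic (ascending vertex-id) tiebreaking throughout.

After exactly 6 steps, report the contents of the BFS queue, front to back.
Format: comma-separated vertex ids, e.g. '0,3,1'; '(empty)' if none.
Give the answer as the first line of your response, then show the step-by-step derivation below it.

2,5

step 1: dequeue 1; queue=[3,4,6,7]; order=1
step 2: dequeue 3; queue=[4,6,7,0,2]; order=1,3
step 3: dequeue 4; queue=[6,7,0,2,5]; order=1,3,4
step 4: dequeue 6; queue=[7,0,2,5]; order=1,3,4,6
step 5: dequeue 7; queue=[0,2,5]; order=1,3,4,6,7
step 6: dequeue 0; queue=[2,5]; order=1,3,4,6,7,0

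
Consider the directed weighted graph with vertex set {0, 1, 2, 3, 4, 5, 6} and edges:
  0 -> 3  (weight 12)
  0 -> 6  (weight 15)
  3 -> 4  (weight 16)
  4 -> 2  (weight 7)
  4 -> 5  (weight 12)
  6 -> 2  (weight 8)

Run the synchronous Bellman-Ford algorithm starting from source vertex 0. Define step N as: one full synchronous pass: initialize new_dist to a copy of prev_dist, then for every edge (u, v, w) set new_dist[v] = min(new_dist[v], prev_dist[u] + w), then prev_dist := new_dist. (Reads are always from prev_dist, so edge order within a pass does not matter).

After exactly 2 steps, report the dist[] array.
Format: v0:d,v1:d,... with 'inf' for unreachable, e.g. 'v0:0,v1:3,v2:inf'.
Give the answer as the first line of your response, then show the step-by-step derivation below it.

v0:0,v1:inf,v2:23,v3:12,v4:28,v5:inf,v6:15

step 1: dist = v0:0,v1:inf,v2:inf,v3:12,v4:inf,v5:inf,v6:15
step 2: dist = v0:0,v1:inf,v2:23,v3:12,v4:28,v5:inf,v6:15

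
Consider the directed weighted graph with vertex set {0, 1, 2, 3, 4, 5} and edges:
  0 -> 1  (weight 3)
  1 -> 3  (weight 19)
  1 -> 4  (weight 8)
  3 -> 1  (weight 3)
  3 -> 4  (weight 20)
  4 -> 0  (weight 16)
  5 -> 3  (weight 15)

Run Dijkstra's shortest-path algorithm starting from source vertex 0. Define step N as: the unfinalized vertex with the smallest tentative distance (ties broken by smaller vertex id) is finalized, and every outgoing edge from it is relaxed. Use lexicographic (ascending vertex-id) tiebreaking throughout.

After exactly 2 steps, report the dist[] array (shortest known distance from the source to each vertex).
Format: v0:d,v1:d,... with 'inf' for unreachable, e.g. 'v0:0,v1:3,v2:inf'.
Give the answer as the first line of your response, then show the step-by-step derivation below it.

v0:0,v1:3,v2:inf,v3:22,v4:11,v5:inf

step 1: dist = v0:0,v1:3,v2:inf,v3:inf,v4:inf,v5:inf
step 2: dist = v0:0,v1:3,v2:inf,v3:22,v4:11,v5:inf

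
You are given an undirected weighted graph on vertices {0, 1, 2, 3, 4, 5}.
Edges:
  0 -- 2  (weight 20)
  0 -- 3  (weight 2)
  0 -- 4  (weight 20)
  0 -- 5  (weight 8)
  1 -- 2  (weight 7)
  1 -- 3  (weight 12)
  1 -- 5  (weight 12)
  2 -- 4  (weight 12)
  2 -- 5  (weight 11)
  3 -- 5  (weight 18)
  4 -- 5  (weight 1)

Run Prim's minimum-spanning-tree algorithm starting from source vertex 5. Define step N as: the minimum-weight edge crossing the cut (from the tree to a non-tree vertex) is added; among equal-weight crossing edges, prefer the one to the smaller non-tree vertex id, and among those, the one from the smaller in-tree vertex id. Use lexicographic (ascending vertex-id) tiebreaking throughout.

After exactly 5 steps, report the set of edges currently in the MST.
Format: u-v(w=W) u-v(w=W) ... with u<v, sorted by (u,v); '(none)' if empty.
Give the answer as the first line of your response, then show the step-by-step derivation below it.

0-3(w=2) 0-5(w=8) 1-2(w=7) 2-5(w=11) 4-5(w=1)

step 1: add edge 4-5 (w=1); MST = {4-5(w=1)}
step 2: add edge 0-5 (w=8); MST = {0-5(w=8) 4-5(w=1)}
step 3: add edge 0-3 (w=2); MST = {0-3(w=2) 0-5(w=8) 4-5(w=1)}
step 4: add edge 2-5 (w=11); MST = {0-3(w=2) 0-5(w=8) 2-5(w=11) 4-5(w=1)}
step 5: add edge 1-2 (w=7); MST = {0-3(w=2) 0-5(w=8) 1-2(w=7) 2-5(w=11) 4-5(w=1)}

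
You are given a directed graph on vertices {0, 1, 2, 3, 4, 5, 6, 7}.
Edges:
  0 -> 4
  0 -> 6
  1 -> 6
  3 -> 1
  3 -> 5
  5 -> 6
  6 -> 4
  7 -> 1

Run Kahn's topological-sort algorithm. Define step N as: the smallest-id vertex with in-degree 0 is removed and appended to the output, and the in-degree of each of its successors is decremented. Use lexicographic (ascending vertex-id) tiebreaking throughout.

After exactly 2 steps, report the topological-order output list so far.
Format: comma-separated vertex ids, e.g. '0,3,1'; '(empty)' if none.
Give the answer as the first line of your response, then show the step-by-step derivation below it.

0,2

step 1: output 0; order=[0]; indeg=(0,2,0,0,1,1,2,0)
step 2: output 2; order=[0,2]; indeg=(0,2,0,0,1,1,2,0)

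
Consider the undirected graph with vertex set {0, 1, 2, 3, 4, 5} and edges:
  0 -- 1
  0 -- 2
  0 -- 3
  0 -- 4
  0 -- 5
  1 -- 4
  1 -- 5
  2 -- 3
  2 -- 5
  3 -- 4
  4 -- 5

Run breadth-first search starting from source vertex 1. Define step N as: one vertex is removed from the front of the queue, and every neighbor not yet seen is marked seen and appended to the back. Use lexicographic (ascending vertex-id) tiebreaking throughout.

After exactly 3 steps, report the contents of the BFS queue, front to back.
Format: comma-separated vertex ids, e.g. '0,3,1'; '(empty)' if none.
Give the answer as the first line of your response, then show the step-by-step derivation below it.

5,2,3

step 1: dequeue 1; queue=[0,4,5]; order=1
step 2: dequeue 0; queue=[4,5,2,3]; order=1,0
step 3: dequeue 4; queue=[5,2,3]; order=1,0,4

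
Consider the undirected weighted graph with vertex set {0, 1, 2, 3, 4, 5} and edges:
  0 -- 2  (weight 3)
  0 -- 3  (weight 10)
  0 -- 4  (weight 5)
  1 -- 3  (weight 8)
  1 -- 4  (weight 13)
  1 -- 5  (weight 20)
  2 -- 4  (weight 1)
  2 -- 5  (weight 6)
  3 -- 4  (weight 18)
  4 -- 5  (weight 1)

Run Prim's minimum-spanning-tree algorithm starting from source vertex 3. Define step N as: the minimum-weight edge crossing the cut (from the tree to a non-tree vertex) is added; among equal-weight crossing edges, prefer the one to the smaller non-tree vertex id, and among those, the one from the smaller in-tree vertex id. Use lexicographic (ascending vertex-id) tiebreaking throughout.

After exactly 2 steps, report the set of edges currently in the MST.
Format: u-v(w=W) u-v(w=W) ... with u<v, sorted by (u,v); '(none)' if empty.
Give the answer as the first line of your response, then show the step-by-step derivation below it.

0-3(w=10) 1-3(w=8)

step 1: add edge 1-3 (w=8); MST = {1-3(w=8)}
step 2: add edge 0-3 (w=10); MST = {0-3(w=10) 1-3(w=8)}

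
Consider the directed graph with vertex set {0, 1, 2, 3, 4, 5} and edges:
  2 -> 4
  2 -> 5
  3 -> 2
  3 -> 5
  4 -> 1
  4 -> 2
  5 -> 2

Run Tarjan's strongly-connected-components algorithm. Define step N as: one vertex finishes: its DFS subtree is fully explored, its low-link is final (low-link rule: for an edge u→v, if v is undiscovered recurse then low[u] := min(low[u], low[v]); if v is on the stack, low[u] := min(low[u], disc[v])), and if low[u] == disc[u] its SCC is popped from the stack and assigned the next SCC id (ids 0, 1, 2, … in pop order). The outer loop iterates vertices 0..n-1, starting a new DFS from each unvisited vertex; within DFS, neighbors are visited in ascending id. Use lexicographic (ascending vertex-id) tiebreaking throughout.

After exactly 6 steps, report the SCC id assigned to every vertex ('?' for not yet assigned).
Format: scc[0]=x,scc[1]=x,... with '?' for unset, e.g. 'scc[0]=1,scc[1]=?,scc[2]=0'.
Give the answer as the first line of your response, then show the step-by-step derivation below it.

scc[0]=0,scc[1]=1,scc[2]=2,scc[3]=3,scc[4]=2,scc[5]=2

step 1: low=(low[0]=0,low[1]=?,low[2]=?,low[3]=?,low[4]=?,low[5]=?); scc=(scc[0]=0,scc[1]=?,scc[2]=?,scc[3]=?,scc[4]=?,scc[5]=?)
step 2: low=(low[0]=0,low[1]=1,low[2]=?,low[3]=?,low[4]=?,low[5]=?); scc=(scc[0]=0,scc[1]=1,scc[2]=?,scc[3]=?,scc[4]=?,scc[5]=?)
step 3: low=(low[0]=0,low[1]=1,low[2]=2,low[3]=?,low[4]=2,low[5]=?); scc=(scc[0]=0,scc[1]=1,scc[2]=?,scc[3]=?,scc[4]=?,scc[5]=?)
step 4: low=(low[0]=0,low[1]=1,low[2]=2,low[3]=?,low[4]=2,low[5]=2); scc=(scc[0]=0,scc[1]=1,scc[2]=?,scc[3]=?,scc[4]=?,scc[5]=?)
step 5: low=(low[0]=0,low[1]=1,low[2]=2,low[3]=?,low[4]=2,low[5]=2); scc=(scc[0]=0,scc[1]=1,scc[2]=2,scc[3]=?,scc[4]=2,scc[5]=2)
step 6: low=(low[0]=0,low[1]=1,low[2]=2,low[3]=5,low[4]=2,low[5]=2); scc=(scc[0]=0,scc[1]=1,scc[2]=2,scc[3]=3,scc[4]=2,scc[5]=2)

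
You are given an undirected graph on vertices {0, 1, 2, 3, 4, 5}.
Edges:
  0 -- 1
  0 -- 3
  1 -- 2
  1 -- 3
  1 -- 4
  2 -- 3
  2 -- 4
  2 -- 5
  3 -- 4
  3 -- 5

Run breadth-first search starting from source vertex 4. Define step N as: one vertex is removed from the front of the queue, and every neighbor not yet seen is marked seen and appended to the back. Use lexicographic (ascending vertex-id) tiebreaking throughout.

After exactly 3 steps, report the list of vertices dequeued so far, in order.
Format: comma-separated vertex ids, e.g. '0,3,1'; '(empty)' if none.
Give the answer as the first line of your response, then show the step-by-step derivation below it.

4,1,2

step 1: dequeue 4; queue=[1,2,3]; order=4
step 2: dequeue 1; queue=[2,3,0]; order=4,1
step 3: dequeue 2; queue=[3,0,5]; order=4,1,2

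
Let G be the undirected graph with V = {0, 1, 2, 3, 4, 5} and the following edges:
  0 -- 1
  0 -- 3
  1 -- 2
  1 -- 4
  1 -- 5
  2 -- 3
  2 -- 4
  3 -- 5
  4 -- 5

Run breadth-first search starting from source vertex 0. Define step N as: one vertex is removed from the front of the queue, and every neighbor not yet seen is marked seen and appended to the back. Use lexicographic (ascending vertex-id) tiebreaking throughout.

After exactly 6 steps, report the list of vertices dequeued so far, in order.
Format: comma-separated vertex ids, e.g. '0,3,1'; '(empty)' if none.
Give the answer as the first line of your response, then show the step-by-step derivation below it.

0,1,3,2,4,5

step 1: dequeue 0; queue=[1,3]; order=0
step 2: dequeue 1; queue=[3,2,4,5]; order=0,1
step 3: dequeue 3; queue=[2,4,5]; order=0,1,3
step 4: dequeue 2; queue=[4,5]; order=0,1,3,2
step 5: dequeue 4; queue=[5]; order=0,1,3,2,4
step 6: dequeue 5; queue=[(empty)]; order=0,1,3,2,4,5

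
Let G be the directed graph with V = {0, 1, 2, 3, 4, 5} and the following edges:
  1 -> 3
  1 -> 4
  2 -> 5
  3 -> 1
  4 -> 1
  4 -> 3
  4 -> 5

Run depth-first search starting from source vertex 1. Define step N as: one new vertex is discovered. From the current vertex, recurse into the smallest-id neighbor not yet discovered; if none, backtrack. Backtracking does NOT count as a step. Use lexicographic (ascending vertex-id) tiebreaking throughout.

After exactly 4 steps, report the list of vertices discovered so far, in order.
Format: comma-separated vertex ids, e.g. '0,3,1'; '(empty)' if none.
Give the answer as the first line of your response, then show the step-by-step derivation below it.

1,3,4,5

step 1: discover 1; path=1; order=1
step 2: discover 3; path=1>3; order=1,3
step 3: discover 4; path=1>4; order=1,3,4
step 4: discover 5; path=1>4>5; order=1,3,4,5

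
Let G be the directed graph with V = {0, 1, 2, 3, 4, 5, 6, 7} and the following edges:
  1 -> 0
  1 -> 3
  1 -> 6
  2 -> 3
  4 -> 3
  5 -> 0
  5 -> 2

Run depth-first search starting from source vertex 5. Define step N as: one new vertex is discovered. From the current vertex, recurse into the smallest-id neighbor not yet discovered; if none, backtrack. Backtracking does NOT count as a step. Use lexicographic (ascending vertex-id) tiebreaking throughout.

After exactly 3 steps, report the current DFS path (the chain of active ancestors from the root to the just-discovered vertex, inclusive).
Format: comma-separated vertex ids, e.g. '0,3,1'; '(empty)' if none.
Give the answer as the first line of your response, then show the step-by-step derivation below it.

5,2

step 1: discover 5; path=5; order=5
step 2: discover 0; path=5>0; order=5,0
step 3: discover 2; path=5>2; order=5,0,2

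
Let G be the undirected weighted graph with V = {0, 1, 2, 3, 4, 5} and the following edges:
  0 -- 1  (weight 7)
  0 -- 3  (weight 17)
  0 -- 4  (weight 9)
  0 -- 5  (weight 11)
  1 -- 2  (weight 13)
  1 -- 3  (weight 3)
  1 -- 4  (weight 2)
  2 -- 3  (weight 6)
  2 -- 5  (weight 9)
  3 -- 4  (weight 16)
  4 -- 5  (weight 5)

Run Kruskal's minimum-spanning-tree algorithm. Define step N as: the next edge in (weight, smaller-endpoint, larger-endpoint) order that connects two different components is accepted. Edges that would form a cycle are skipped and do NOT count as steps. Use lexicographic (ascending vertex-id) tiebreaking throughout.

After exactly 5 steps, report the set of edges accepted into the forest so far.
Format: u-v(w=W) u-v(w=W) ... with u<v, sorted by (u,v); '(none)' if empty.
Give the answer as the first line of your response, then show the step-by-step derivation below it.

0-1(w=7) 1-3(w=3) 1-4(w=2) 2-3(w=6) 4-5(w=5)

step 1: add edge 1-4 (w=2); MST = {1-4(w=2)}
step 2: add edge 1-3 (w=3); MST = {1-3(w=3) 1-4(w=2)}
step 3: add edge 4-5 (w=5); MST = {1-3(w=3) 1-4(w=2) 4-5(w=5)}
step 4: add edge 2-3 (w=6); MST = {1-3(w=3) 1-4(w=2) 2-3(w=6) 4-5(w=5)}
step 5: add edge 0-1 (w=7); MST = {0-1(w=7) 1-3(w=3) 1-4(w=2) 2-3(w=6) 4-5(w=5)}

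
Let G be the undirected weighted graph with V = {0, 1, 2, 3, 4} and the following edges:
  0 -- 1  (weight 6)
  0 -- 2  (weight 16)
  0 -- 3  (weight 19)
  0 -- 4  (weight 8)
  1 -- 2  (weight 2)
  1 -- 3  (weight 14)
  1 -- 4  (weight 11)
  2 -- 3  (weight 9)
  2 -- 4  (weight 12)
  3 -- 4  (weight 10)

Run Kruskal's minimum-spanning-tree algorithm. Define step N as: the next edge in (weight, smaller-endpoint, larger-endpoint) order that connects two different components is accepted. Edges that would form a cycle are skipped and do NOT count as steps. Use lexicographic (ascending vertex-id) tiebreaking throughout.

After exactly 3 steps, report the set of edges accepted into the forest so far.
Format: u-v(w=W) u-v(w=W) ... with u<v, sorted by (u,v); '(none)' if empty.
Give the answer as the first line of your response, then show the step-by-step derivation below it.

0-1(w=6) 0-4(w=8) 1-2(w=2)

step 1: add edge 1-2 (w=2); MST = {1-2(w=2)}
step 2: add edge 0-1 (w=6); MST = {0-1(w=6) 1-2(w=2)}
step 3: add edge 0-4 (w=8); MST = {0-1(w=6) 0-4(w=8) 1-2(w=2)}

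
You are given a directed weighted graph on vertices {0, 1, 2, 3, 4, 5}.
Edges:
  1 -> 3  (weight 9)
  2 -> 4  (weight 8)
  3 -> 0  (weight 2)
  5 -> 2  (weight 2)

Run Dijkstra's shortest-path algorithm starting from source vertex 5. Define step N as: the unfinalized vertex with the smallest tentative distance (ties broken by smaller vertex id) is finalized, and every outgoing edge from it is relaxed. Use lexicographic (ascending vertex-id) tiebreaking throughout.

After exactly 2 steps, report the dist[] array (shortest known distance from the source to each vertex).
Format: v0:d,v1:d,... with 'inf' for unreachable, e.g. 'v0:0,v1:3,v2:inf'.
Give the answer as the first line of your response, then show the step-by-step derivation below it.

v0:inf,v1:inf,v2:2,v3:inf,v4:10,v5:0

step 1: dist = v0:inf,v1:inf,v2:2,v3:inf,v4:inf,v5:0
step 2: dist = v0:inf,v1:inf,v2:2,v3:inf,v4:10,v5:0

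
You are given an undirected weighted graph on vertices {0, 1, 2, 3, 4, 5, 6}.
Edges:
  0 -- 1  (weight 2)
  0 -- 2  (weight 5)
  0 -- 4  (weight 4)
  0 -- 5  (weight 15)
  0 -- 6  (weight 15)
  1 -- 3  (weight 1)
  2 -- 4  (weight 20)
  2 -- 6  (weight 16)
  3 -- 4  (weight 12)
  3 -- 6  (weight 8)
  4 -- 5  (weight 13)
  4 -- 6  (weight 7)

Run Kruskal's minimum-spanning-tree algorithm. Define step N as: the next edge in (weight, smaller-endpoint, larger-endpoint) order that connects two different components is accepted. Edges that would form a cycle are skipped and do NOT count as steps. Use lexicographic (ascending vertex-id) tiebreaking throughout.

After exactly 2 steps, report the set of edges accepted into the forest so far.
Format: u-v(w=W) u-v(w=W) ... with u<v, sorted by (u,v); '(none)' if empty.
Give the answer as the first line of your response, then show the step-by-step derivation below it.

0-1(w=2) 1-3(w=1)

step 1: add edge 1-3 (w=1); MST = {1-3(w=1)}
step 2: add edge 0-1 (w=2); MST = {0-1(w=2) 1-3(w=1)}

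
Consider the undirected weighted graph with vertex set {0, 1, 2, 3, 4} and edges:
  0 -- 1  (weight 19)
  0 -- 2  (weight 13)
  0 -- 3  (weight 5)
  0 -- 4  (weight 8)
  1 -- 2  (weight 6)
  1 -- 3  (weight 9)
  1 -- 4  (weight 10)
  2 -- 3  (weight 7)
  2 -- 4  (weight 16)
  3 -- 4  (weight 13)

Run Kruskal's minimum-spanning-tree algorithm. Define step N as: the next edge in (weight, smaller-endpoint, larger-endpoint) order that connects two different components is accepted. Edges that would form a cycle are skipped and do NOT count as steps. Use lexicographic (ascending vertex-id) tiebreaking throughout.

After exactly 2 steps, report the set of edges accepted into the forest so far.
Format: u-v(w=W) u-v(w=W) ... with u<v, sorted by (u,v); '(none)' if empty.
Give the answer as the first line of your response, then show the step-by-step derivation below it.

0-3(w=5) 1-2(w=6)

step 1: add edge 0-3 (w=5); MST = {0-3(w=5)}
step 2: add edge 1-2 (w=6); MST = {0-3(w=5) 1-2(w=6)}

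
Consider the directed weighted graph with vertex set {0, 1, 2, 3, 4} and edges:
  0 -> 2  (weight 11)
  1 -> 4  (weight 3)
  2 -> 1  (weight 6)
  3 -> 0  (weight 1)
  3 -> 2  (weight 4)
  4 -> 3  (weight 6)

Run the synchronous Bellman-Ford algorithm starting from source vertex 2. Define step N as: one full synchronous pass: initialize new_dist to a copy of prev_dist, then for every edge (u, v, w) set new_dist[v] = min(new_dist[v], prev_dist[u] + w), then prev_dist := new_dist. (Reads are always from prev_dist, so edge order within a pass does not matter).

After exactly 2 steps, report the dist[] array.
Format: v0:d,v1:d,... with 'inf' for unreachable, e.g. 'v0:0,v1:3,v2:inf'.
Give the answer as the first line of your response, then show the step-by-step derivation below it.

v0:inf,v1:6,v2:0,v3:inf,v4:9

step 1: dist = v0:inf,v1:6,v2:0,v3:inf,v4:inf
step 2: dist = v0:inf,v1:6,v2:0,v3:inf,v4:9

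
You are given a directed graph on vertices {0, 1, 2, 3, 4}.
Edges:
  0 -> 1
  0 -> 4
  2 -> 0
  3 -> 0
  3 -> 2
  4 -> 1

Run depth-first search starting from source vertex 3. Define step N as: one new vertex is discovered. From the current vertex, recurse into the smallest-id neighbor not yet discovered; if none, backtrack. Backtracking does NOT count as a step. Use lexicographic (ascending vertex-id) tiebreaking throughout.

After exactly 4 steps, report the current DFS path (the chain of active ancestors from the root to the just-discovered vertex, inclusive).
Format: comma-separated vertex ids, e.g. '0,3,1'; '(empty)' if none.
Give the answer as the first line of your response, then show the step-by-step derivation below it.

3,0,4

step 1: discover 3; path=3; order=3
step 2: discover 0; path=3>0; order=3,0
step 3: discover 1; path=3>0>1; order=3,0,1
step 4: discover 4; path=3>0>4; order=3,0,1,4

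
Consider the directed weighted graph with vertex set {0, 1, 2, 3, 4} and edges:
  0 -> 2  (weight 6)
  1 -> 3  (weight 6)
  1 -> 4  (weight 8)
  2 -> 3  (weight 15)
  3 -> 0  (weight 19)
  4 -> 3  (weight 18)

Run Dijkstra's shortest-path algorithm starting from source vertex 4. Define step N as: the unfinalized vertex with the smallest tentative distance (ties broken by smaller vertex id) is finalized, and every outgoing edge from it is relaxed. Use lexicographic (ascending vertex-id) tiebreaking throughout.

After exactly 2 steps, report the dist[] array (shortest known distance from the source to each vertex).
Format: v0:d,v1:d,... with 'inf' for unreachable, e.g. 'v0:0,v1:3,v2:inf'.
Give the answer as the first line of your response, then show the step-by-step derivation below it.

v0:37,v1:inf,v2:inf,v3:18,v4:0

step 1: dist = v0:inf,v1:inf,v2:inf,v3:18,v4:0
step 2: dist = v0:37,v1:inf,v2:inf,v3:18,v4:0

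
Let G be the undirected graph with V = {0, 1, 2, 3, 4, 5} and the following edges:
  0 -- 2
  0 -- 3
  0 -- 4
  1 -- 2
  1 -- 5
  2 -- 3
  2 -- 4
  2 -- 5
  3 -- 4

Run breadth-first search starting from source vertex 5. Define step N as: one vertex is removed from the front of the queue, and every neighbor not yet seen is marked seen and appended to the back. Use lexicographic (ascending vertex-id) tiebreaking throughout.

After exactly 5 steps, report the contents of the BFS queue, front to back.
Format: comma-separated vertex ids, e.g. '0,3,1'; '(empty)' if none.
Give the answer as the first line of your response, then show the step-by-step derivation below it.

4

step 1: dequeue 5; queue=[1,2]; order=5
step 2: dequeue 1; queue=[2]; order=5,1
step 3: dequeue 2; queue=[0,3,4]; order=5,1,2
step 4: dequeue 0; queue=[3,4]; order=5,1,2,0
step 5: dequeue 3; queue=[4]; order=5,1,2,0,3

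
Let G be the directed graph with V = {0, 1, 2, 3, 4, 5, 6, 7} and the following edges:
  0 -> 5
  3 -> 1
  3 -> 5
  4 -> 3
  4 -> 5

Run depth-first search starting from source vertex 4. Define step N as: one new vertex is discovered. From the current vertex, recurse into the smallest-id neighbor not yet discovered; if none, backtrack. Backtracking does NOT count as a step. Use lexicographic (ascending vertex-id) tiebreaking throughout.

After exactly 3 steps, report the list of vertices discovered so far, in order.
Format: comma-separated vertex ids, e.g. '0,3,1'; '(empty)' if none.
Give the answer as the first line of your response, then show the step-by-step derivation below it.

4,3,1

step 1: discover 4; path=4; order=4
step 2: discover 3; path=4>3; order=4,3
step 3: discover 1; path=4>3>1; order=4,3,1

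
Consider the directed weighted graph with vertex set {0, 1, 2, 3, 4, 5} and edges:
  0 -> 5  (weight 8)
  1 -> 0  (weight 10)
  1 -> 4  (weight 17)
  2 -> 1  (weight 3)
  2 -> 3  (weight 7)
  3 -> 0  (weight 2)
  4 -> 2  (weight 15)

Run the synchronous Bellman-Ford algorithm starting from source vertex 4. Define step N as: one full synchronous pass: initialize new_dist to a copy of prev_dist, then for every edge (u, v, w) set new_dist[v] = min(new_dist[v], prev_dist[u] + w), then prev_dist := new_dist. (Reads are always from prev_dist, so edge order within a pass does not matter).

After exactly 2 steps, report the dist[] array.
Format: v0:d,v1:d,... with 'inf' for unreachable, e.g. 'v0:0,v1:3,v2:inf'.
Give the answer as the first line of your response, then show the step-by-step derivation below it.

v0:inf,v1:18,v2:15,v3:22,v4:0,v5:inf

step 1: dist = v0:inf,v1:inf,v2:15,v3:inf,v4:0,v5:inf
step 2: dist = v0:inf,v1:18,v2:15,v3:22,v4:0,v5:inf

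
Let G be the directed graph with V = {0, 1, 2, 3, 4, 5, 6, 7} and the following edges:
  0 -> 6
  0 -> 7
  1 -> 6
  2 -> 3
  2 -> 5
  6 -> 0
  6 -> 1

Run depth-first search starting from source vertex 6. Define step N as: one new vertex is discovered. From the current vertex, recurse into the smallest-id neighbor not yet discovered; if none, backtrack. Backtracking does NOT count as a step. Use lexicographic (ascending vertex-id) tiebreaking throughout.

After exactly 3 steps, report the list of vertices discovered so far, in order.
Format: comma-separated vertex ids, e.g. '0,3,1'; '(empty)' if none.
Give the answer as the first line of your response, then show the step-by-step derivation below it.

6,0,7

step 1: discover 6; path=6; order=6
step 2: discover 0; path=6>0; order=6,0
step 3: discover 7; path=6>0>7; order=6,0,7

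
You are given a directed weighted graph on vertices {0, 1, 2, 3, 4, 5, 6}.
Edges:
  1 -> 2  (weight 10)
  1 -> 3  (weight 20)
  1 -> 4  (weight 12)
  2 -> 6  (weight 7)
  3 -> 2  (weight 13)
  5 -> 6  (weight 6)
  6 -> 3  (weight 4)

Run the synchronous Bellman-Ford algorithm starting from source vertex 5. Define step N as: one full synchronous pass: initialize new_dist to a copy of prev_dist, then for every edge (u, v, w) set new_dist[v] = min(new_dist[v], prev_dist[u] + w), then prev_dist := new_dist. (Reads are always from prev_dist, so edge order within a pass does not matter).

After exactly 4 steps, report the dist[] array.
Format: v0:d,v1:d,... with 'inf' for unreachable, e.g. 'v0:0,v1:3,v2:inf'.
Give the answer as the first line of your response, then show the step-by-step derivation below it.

v0:inf,v1:inf,v2:23,v3:10,v4:inf,v5:0,v6:6

step 1: dist = v0:inf,v1:inf,v2:inf,v3:inf,v4:inf,v5:0,v6:6
step 2: dist = v0:inf,v1:inf,v2:inf,v3:10,v4:inf,v5:0,v6:6
step 3: dist = v0:inf,v1:inf,v2:23,v3:10,v4:inf,v5:0,v6:6
step 4: dist = v0:inf,v1:inf,v2:23,v3:10,v4:inf,v5:0,v6:6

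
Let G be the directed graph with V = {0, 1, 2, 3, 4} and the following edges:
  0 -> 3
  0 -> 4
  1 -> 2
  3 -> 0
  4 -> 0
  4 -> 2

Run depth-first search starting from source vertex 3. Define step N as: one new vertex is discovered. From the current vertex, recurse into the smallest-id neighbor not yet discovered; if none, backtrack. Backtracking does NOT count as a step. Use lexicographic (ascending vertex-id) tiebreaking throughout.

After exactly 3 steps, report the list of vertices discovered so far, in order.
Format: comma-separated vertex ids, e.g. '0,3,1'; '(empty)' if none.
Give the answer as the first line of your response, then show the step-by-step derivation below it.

3,0,4

step 1: discover 3; path=3; order=3
step 2: discover 0; path=3>0; order=3,0
step 3: discover 4; path=3>0>4; order=3,0,4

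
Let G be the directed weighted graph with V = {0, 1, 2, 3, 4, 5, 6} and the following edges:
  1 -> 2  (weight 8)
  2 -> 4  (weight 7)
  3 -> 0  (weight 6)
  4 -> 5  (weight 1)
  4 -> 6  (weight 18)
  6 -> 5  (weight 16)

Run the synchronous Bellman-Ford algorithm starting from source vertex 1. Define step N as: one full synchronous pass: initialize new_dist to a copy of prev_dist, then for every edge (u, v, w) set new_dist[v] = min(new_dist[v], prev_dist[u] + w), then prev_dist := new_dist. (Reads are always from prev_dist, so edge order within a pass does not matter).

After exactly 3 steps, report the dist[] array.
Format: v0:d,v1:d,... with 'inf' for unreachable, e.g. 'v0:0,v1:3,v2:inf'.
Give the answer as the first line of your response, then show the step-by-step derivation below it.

v0:inf,v1:0,v2:8,v3:inf,v4:15,v5:16,v6:33

step 1: dist = v0:inf,v1:0,v2:8,v3:inf,v4:inf,v5:inf,v6:inf
step 2: dist = v0:inf,v1:0,v2:8,v3:inf,v4:15,v5:inf,v6:inf
step 3: dist = v0:inf,v1:0,v2:8,v3:inf,v4:15,v5:16,v6:33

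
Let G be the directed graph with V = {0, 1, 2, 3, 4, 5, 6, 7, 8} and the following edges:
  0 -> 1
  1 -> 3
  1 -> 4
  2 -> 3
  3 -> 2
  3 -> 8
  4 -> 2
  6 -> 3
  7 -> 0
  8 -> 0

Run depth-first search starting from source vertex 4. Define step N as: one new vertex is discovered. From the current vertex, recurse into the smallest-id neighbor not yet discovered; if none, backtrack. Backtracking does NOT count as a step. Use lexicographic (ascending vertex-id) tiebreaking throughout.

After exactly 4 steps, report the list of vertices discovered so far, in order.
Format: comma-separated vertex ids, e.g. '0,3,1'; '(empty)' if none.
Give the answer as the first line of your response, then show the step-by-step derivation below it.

4,2,3,8

step 1: discover 4; path=4; order=4
step 2: discover 2; path=4>2; order=4,2
step 3: discover 3; path=4>2>3; order=4,2,3
step 4: discover 8; path=4>2>3>8; order=4,2,3,8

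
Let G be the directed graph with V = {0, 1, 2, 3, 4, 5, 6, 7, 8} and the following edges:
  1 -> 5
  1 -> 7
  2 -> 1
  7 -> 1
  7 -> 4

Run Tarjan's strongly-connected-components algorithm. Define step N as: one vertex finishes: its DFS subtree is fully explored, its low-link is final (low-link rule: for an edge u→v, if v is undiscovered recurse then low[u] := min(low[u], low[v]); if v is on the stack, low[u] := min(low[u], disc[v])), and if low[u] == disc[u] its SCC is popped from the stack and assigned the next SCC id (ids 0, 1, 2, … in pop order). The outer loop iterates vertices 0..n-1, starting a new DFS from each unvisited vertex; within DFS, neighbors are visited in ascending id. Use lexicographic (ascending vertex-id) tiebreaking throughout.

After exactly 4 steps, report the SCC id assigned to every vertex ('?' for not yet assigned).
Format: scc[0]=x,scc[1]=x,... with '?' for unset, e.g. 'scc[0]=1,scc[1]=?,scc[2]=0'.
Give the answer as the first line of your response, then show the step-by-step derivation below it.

scc[0]=0,scc[1]=?,scc[2]=?,scc[3]=?,scc[4]=2,scc[5]=1,scc[6]=?,scc[7]=?,scc[8]=?

step 1: low=(low[0]=0,low[1]=?,low[2]=?,low[3]=?,low[4]=?,low[5]=?,low[6]=?,low[7]=?,low[8]=?); scc=(scc[0]=0,scc[1]=?,scc[2]=?,scc[3]=?,scc[4]=?,scc[5]=?,scc[6]=?,scc[7]=?,scc[8]=?)
step 2: low=(low[0]=0,low[1]=1,low[2]=?,low[3]=?,low[4]=?,low[5]=2,low[6]=?,low[7]=?,low[8]=?); scc=(scc[0]=0,scc[1]=?,scc[2]=?,scc[3]=?,scc[4]=?,scc[5]=1,scc[6]=?,scc[7]=?,scc[8]=?)
step 3: low=(low[0]=0,low[1]=1,low[2]=?,low[3]=?,low[4]=4,low[5]=2,low[6]=?,low[7]=1,low[8]=?); scc=(scc[0]=0,scc[1]=?,scc[2]=?,scc[3]=?,scc[4]=2,scc[5]=1,scc[6]=?,scc[7]=?,scc[8]=?)
step 4: low=(low[0]=0,low[1]=1,low[2]=?,low[3]=?,low[4]=4,low[5]=2,low[6]=?,low[7]=1,low[8]=?); scc=(scc[0]=0,scc[1]=?,scc[2]=?,scc[3]=?,scc[4]=2,scc[5]=1,scc[6]=?,scc[7]=?,scc[8]=?)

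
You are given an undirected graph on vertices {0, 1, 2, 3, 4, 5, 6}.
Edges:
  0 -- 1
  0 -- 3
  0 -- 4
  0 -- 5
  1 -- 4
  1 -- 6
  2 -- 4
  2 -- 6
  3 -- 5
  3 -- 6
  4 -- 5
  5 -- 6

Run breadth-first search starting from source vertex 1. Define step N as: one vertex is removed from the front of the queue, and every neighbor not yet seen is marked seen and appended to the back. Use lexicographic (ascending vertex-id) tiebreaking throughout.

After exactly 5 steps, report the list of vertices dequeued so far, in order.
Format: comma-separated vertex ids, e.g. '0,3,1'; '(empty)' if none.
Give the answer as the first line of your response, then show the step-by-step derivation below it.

1,0,4,6,3

step 1: dequeue 1; queue=[0,4,6]; order=1
step 2: dequeue 0; queue=[4,6,3,5]; order=1,0
step 3: dequeue 4; queue=[6,3,5,2]; order=1,0,4
step 4: dequeue 6; queue=[3,5,2]; order=1,0,4,6
step 5: dequeue 3; queue=[5,2]; order=1,0,4,6,3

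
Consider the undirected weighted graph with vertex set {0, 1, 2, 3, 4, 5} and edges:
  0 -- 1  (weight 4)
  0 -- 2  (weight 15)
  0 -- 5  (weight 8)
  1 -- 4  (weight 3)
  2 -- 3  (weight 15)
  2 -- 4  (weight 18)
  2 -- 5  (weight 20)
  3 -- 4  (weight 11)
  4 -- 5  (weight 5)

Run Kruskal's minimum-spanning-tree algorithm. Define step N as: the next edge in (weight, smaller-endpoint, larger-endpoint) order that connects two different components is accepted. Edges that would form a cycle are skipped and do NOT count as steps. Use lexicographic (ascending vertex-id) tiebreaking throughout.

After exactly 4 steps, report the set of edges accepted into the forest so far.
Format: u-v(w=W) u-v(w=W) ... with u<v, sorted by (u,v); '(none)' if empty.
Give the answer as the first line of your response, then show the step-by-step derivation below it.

0-1(w=4) 1-4(w=3) 3-4(w=11) 4-5(w=5)

step 1: add edge 1-4 (w=3); MST = {1-4(w=3)}
step 2: add edge 0-1 (w=4); MST = {0-1(w=4) 1-4(w=3)}
step 3: add edge 4-5 (w=5); MST = {0-1(w=4) 1-4(w=3) 4-5(w=5)}
step 4: add edge 3-4 (w=11); MST = {0-1(w=4) 1-4(w=3) 3-4(w=11) 4-5(w=5)}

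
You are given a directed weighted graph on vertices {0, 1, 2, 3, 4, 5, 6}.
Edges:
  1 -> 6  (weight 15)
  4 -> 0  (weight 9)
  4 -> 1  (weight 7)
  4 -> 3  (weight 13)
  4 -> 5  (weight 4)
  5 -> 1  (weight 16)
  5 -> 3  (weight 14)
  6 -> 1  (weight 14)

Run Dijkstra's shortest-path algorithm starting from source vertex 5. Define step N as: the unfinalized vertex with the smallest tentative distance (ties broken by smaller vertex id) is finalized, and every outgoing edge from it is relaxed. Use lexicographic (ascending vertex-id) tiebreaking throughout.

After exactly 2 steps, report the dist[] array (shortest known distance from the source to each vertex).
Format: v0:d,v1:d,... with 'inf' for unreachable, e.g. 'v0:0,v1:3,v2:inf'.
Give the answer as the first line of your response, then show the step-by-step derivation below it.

v0:inf,v1:16,v2:inf,v3:14,v4:inf,v5:0,v6:inf

step 1: dist = v0:inf,v1:16,v2:inf,v3:14,v4:inf,v5:0,v6:inf
step 2: dist = v0:inf,v1:16,v2:inf,v3:14,v4:inf,v5:0,v6:inf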